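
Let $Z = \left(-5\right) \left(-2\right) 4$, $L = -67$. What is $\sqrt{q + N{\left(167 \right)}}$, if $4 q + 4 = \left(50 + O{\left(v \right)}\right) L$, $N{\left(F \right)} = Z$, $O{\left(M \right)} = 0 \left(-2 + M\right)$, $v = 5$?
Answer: $\frac{i \sqrt{3194}}{2} \approx 28.258 i$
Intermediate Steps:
$Z = 40$ ($Z = 10 \cdot 4 = 40$)
$O{\left(M \right)} = 0$
$N{\left(F \right)} = 40$
$q = - \frac{1677}{2}$ ($q = -1 + \frac{\left(50 + 0\right) \left(-67\right)}{4} = -1 + \frac{50 \left(-67\right)}{4} = -1 + \frac{1}{4} \left(-3350\right) = -1 - \frac{1675}{2} = - \frac{1677}{2} \approx -838.5$)
$\sqrt{q + N{\left(167 \right)}} = \sqrt{- \frac{1677}{2} + 40} = \sqrt{- \frac{1597}{2}} = \frac{i \sqrt{3194}}{2}$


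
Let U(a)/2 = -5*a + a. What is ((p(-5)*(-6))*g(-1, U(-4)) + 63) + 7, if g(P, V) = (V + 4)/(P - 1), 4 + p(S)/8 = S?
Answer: -7706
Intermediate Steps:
U(a) = -8*a (U(a) = 2*(-5*a + a) = 2*(-4*a) = -8*a)
p(S) = -32 + 8*S
g(P, V) = (4 + V)/(-1 + P)
((p(-5)*(-6))*g(-1, U(-4)) + 63) + 7 = (((-32 + 8*(-5))*(-6))*((4 - 8*(-4))/(-1 - 1)) + 63) + 7 = (((-32 - 40)*(-6))*((4 + 32)/(-2)) + 63) + 7 = ((-72*(-6))*(-½*36) + 63) + 7 = (432*(-18) + 63) + 7 = (-7776 + 63) + 7 = -7713 + 7 = -7706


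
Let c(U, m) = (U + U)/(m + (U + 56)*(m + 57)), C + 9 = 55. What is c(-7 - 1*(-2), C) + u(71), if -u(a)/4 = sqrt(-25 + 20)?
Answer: -10/5299 - 4*I*sqrt(5) ≈ -0.0018871 - 8.9443*I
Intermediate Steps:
C = 46 (C = -9 + 55 = 46)
c(U, m) = 2*U/(m + (56 + U)*(57 + m)) (c(U, m) = (2*U)/(m + (56 + U)*(57 + m)) = 2*U/(m + (56 + U)*(57 + m)))
u(a) = -4*I*sqrt(5) (u(a) = -4*sqrt(-25 + 20) = -4*I*sqrt(5))
c(-7 - 1*(-2), C) + u(71) = 2*(-7 - 1*(-2))/(3192 + 57*(-7 - 1*(-2)) + 57*46 + (-7 - 1*(-2))*46) - 4*I*sqrt(5) = 2*(-7 + 2)/(3192 + 57*(-7 + 2) + 2622 + (-7 + 2)*46) - 4*I*sqrt(5) = 2*(-5)/(3192 + 57*(-5) + 2622 - 5*46) - 4*I*sqrt(5) = 2*(-5)/(3192 - 285 + 2622 - 230) - 4*I*sqrt(5) = 2*(-5)/5299 - 4*I*sqrt(5) = 2*(-5)*(1/5299) - 4*I*sqrt(5) = -10/5299 - 4*I*sqrt(5)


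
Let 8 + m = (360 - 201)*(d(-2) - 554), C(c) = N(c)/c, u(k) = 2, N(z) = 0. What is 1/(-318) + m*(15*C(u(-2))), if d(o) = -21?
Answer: -1/318 ≈ -0.0031447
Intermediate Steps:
C(c) = 0 (C(c) = 0/c = 0)
m = -91433 (m = -8 + (360 - 201)*(-21 - 554) = -8 + 159*(-575) = -8 - 91425 = -91433)
1/(-318) + m*(15*C(u(-2))) = 1/(-318) - 1371495*0 = -1/318 - 91433*0 = -1/318 + 0 = -1/318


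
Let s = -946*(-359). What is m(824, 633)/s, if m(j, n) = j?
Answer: 412/169807 ≈ 0.0024263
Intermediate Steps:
s = 339614
m(824, 633)/s = 824/339614 = 824*(1/339614) = 412/169807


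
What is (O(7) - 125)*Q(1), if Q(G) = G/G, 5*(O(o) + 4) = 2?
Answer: -643/5 ≈ -128.60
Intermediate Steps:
O(o) = -18/5 (O(o) = -4 + (⅕)*2 = -4 + ⅖ = -18/5)
Q(G) = 1
(O(7) - 125)*Q(1) = (-18/5 - 125)*1 = -643/5*1 = -643/5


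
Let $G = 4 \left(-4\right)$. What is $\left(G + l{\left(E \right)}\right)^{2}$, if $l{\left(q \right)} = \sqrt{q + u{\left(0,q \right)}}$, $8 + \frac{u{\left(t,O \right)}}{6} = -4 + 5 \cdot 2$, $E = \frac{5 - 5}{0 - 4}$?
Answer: $244 - 64 i \sqrt{3} \approx 244.0 - 110.85 i$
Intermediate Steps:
$E = 0$ ($E = \frac{0}{-4} = 0 \left(- \frac{1}{4}\right) = 0$)
$u{\left(t,O \right)} = -12$ ($u{\left(t,O \right)} = -48 + 6 \left(-4 + 5 \cdot 2\right) = -48 + 6 \left(-4 + 10\right) = -48 + 6 \cdot 6 = -48 + 36 = -12$)
$l{\left(q \right)} = \sqrt{-12 + q}$ ($l{\left(q \right)} = \sqrt{q - 12} = \sqrt{-12 + q}$)
$G = -16$
$\left(G + l{\left(E \right)}\right)^{2} = \left(-16 + \sqrt{-12 + 0}\right)^{2} = \left(-16 + \sqrt{-12}\right)^{2} = \left(-16 + 2 i \sqrt{3}\right)^{2}$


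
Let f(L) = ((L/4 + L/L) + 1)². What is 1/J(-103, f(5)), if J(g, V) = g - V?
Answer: -16/1817 ≈ -0.0088057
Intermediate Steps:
f(L) = (2 + L/4)² (f(L) = ((L*(¼) + 1) + 1)² = ((L/4 + 1) + 1)² = ((1 + L/4) + 1)² = (2 + L/4)²)
1/J(-103, f(5)) = 1/(-103 - (8 + 5)²/16) = 1/(-103 - 13²/16) = 1/(-103 - 169/16) = 1/(-1817/16) = -16/1817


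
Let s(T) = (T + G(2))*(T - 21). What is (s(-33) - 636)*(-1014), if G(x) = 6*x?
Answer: -504972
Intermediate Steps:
s(T) = (-21 + T)*(12 + T) (s(T) = (T + 6*2)*(T - 21) = (T + 12)*(-21 + T) = (12 + T)*(-21 + T) = (-21 + T)*(12 + T))
(s(-33) - 636)*(-1014) = ((-252 + (-33)² - 9*(-33)) - 636)*(-1014) = ((-252 + 1089 + 297) - 636)*(-1014) = (1134 - 636)*(-1014) = 498*(-1014) = -504972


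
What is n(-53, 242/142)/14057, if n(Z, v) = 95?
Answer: 95/14057 ≈ 0.0067582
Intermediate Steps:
n(-53, 242/142)/14057 = 95/14057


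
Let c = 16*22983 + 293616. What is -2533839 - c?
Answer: -3195183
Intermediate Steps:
c = 661344 (c = 367728 + 293616 = 661344)
-2533839 - c = -2533839 - 1*661344 = -2533839 - 661344 = -3195183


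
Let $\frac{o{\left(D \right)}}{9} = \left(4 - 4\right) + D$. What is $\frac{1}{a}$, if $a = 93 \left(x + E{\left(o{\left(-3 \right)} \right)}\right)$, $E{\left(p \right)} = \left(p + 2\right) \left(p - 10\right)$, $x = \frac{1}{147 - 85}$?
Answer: $\frac{2}{172053} \approx 1.1624 \cdot 10^{-5}$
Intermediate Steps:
$x = \frac{1}{62} \approx 0.016129$
$o{\left(D \right)} = 9 D$ ($o{\left(D \right)} = 9 \left(\left(4 - 4\right) + D\right) = 9 \left(0 + D\right) = 9 D$)
$E{\left(p \right)} = \left(-10 + p\right) \left(2 + p\right)$ ($E{\left(p \right)} = \left(2 + p\right) \left(-10 + p\right) = \left(-10 + p\right) \left(2 + p\right)$)
$a = \frac{172053}{2}$ ($a = 93 \left(\frac{1}{62} - \left(20 - 729 + 8 \cdot 9 \left(-3\right)\right)\right) = 93 \left(\frac{1}{62} - \left(-196 - 729\right)\right) = 93 \left(\frac{1}{62} + \left(-20 + 729 + 216\right)\right) = 93 \left(\frac{1}{62} + 925\right) = 93 \cdot \frac{57351}{62} = \frac{172053}{2} \approx 86027.0$)
$\frac{1}{a} = \frac{1}{\frac{172053}{2}} = \frac{2}{172053}$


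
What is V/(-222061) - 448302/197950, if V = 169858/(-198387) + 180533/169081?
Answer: -35524118859950039636/15685846528649964975 ≈ -2.2647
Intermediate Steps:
V = 150971059/713690901 (V = 169858*(-1/198387) + 180533*(1/169081) = -3614/4221 + 180533/169081 = 150971059/713690901 ≈ 0.21154)
V/(-222061) - 448302/197950 = (150971059/713690901)/(-222061) - 448302/197950 = (150971059/713690901)*(-1/222061) - 448302*1/197950 = -150971059/158482915166961 - 224151/98975 = -35524118859950039636/15685846528649964975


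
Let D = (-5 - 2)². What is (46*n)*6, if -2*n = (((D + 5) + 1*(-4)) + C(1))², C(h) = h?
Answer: -358938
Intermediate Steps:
D = 49 (D = (-7)² = 49)
n = -2601/2 (n = -(((49 + 5) + 1*(-4)) + 1)²/2 = -((54 - 4) + 1)²/2 = -(50 + 1)²/2 = -½*51² = -½*2601 = -2601/2 ≈ -1300.5)
(46*n)*6 = (46*(-2601/2))*6 = -59823*6 = -358938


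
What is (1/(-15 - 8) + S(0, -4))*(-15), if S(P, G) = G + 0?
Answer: 1395/23 ≈ 60.652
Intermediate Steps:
S(P, G) = G
(1/(-15 - 8) + S(0, -4))*(-15) = (1/(-15 - 8) - 4)*(-15) = (1/(-23) - 4)*(-15) = (-1/23 - 4)*(-15) = -93/23*(-15) = 1395/23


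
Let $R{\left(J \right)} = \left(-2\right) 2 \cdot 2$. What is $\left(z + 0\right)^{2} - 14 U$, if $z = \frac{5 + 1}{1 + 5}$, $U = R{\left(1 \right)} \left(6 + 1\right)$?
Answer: $785$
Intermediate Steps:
$R{\left(J \right)} = -8$ ($R{\left(J \right)} = \left(-4\right) 2 = -8$)
$U = -56$ ($U = - 8 \left(6 + 1\right) = \left(-8\right) 7 = -56$)
$z = 1$ ($z = \frac{6}{6} = 6 \cdot \frac{1}{6} = 1$)
$\left(z + 0\right)^{2} - 14 U = \left(1 + 0\right)^{2} - -784 = 1^{2} + 784 = 1 + 784 = 785$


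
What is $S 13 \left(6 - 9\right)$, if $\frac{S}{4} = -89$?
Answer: $13884$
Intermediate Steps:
$S = -356$ ($S = 4 \left(-89\right) = -356$)
$S 13 \left(6 - 9\right) = - 356 \cdot 13 \left(6 - 9\right) = - 356 \cdot 13 \left(-3\right) = \left(-356\right) \left(-39\right) = 13884$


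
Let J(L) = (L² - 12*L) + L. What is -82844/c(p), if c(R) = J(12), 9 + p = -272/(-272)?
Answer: -20711/3 ≈ -6903.7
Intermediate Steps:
p = -8 (p = -9 - 272/(-272) = -9 - 272*(-1/272) = -9 + 1 = -8)
J(L) = L² - 11*L
c(R) = 12 (c(R) = 12*(-11 + 12) = 12*1 = 12)
-82844/c(p) = -82844/12 = -82844*1/12 = -20711/3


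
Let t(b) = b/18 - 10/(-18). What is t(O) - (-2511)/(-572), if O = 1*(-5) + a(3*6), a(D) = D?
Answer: -16021/5148 ≈ -3.1121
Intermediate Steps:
O = 13 (O = 1*(-5) + 3*6 = -5 + 18 = 13)
t(b) = 5/9 + b/18 (t(b) = b*(1/18) - 10*(-1/18) = b/18 + 5/9 = 5/9 + b/18)
t(O) - (-2511)/(-572) = (5/9 + (1/18)*13) - (-2511)/(-572) = (5/9 + 13/18) - (-2511)*(-1)/572 = 23/18 - 1*2511/572 = 23/18 - 2511/572 = -16021/5148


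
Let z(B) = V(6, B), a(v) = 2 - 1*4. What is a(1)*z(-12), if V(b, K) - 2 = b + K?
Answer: 8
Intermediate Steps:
a(v) = -2 (a(v) = 2 - 4 = -2)
V(b, K) = 2 + K + b (V(b, K) = 2 + (b + K) = 2 + (K + b) = 2 + K + b)
z(B) = 8 + B (z(B) = 2 + B + 6 = 8 + B)
a(1)*z(-12) = -2*(8 - 12) = -2*(-4) = 8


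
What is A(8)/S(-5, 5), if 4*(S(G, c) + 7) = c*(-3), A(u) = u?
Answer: -32/43 ≈ -0.74419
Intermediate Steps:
S(G, c) = -7 - 3*c/4 (S(G, c) = -7 + (c*(-3))/4 = -7 + (-3*c)/4 = -7 - 3*c/4)
A(8)/S(-5, 5) = 8/(-7 - ¾*5) = 8/(-7 - 15/4) = 8/(-43/4) = 8*(-4/43) = -32/43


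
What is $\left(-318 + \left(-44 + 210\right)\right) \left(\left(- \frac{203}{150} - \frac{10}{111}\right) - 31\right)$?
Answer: $\frac{13684636}{2775} \approx 4931.4$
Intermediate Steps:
$\left(-318 + \left(-44 + 210\right)\right) \left(\left(- \frac{203}{150} - \frac{10}{111}\right) - 31\right) = \left(-318 + 166\right) \left(\left(\left(-203\right) \frac{1}{150} - \frac{10}{111}\right) - 31\right) = - 152 \left(\left(- \frac{203}{150} - \frac{10}{111}\right) - 31\right) = - 152 \left(- \frac{8011}{5550} - 31\right) = \left(-152\right) \left(- \frac{180061}{5550}\right) = \frac{13684636}{2775}$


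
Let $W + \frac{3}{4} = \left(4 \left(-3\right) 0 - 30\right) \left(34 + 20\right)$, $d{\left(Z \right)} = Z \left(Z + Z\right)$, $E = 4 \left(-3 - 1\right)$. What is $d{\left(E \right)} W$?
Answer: $-829824$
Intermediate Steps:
$E = -16$ ($E = 4 \left(-4\right) = -16$)
$d{\left(Z \right)} = 2 Z^{2}$ ($d{\left(Z \right)} = Z 2 Z = 2 Z^{2}$)
$W = - \frac{6483}{4}$ ($W = - \frac{3}{4} + \left(4 \left(-3\right) 0 - 30\right) \left(34 + 20\right) = - \frac{3}{4} + \left(\left(-12\right) 0 - 30\right) 54 = - \frac{3}{4} + \left(0 - 30\right) 54 = - \frac{3}{4} - 1620 = - \frac{6483}{4} \approx -1620.8$)
$d{\left(E \right)} W = 2 \left(-16\right)^{2} \left(- \frac{6483}{4}\right) = 2 \cdot 256 \left(- \frac{6483}{4}\right) = 512 \left(- \frac{6483}{4}\right) = -829824$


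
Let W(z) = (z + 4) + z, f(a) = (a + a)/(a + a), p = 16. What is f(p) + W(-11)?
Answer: -17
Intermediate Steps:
f(a) = 1 (f(a) = (2*a)/((2*a)) = (2*a)*(1/(2*a)) = 1)
W(z) = 4 + 2*z (W(z) = (4 + z) + z = 4 + 2*z)
f(p) + W(-11) = 1 + (4 + 2*(-11)) = 1 + (4 - 22) = 1 - 18 = -17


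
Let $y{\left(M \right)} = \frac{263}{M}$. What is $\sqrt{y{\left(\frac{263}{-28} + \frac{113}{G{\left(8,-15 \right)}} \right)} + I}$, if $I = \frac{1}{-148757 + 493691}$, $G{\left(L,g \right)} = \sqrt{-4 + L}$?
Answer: $\frac{\sqrt{128406882112268230}}{151655982} \approx 2.3628$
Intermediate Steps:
$I = \frac{1}{344934} \approx 2.8991 \cdot 10^{-6}$
$\sqrt{y{\left(\frac{263}{-28} + \frac{113}{G{\left(8,-15 \right)}} \right)} + I} = \sqrt{\frac{263}{\frac{263}{-28} + \frac{113}{\sqrt{-4 + 8}}} + \frac{1}{344934}} = \sqrt{\frac{263}{263 \left(- \frac{1}{28}\right) + \frac{113}{\sqrt{4}}} + \frac{1}{344934}} = \sqrt{\frac{263}{- \frac{263}{28} + \frac{113}{2}} + \frac{1}{344934}} = \sqrt{\frac{263}{\frac{1319}{28}} + \frac{1}{344934}} = \sqrt{263 \cdot \frac{28}{1319} + \frac{1}{344934}} = \sqrt{\frac{7364}{1319} + \frac{1}{344934}} = \sqrt{\frac{2540095295}{454967946}} = \frac{\sqrt{128406882112268230}}{151655982}$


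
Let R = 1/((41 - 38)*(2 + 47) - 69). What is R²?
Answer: 1/6084 ≈ 0.00016437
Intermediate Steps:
R = 1/78 (R = 1/(3*49 - 69) = 1/(147 - 69) = 1/78 ≈ 0.012821)
R² = (1/78)² = 1/6084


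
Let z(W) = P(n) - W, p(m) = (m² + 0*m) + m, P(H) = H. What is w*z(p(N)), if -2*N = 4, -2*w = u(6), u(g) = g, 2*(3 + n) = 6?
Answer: 6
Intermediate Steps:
n = 0 (n = -3 + (½)*6 = -3 + 3 = 0)
w = -3 (w = -½*6 = -3)
N = -2 (N = -½*4 = -2)
p(m) = m + m² (p(m) = (m² + 0) + m = m² + m = m + m²)
z(W) = -W (z(W) = 0 - W = -W)
w*z(p(N)) = -(-3)*(-2*(1 - 2)) = -(-3)*(-2*(-1)) = -(-3)*2 = -3*(-2) = 6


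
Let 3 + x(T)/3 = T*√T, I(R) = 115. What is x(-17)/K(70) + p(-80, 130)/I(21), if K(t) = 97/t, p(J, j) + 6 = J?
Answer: -80792/11155 - 3570*I*√17/97 ≈ -7.2427 - 151.75*I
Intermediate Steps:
p(J, j) = -6 + J
x(T) = -9 + 3*T^(3/2) (x(T) = -9 + 3*(T*√T) = -9 + 3*T^(3/2))
x(-17)/K(70) + p(-80, 130)/I(21) = (-9 + 3*(-17)^(3/2))/((97/70)) + (-6 - 80)/115 = (-9 + 3*(-17*I*√17))/((97*(1/70))) - 86*1/115 = (-9 - 51*I*√17)/(97/70) - 86/115 = (-9 - 51*I*√17)*(70/97) - 86/115 = (-630/97 - 3570*I*√17/97) - 86/115 = -80792/11155 - 3570*I*√17/97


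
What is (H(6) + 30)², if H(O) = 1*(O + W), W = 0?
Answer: 1296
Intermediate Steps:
H(O) = O (H(O) = 1*(O + 0) = 1*O = O)
(H(6) + 30)² = (6 + 30)² = 36² = 1296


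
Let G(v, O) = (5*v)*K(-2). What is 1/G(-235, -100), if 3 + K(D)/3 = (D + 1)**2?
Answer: 1/7050 ≈ 0.00014184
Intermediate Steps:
K(D) = -9 + 3*(1 + D)**2 (K(D) = -9 + 3*(D + 1)**2 = -9 + 3*(1 + D)**2)
G(v, O) = -30*v (G(v, O) = (5*v)*(-9 + 3*(1 - 2)**2) = (5*v)*(-9 + 3*(-1)**2) = (5*v)*(-9 + 3*1) = (5*v)*(-9 + 3) = (5*v)*(-6) = -30*v)
1/G(-235, -100) = 1/(-30*(-235)) = 1/7050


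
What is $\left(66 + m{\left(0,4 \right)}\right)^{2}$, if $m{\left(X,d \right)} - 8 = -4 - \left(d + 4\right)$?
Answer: $3844$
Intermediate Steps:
$m{\left(X,d \right)} = - d$ ($m{\left(X,d \right)} = 8 - \left(8 + d\right) = - d$)
$\left(66 + m{\left(0,4 \right)}\right)^{2} = \left(66 - 4\right)^{2} = 62^{2} = 3844$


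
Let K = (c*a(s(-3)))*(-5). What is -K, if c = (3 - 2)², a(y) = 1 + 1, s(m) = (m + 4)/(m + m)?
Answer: 10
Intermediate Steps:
s(m) = (4 + m)/(2*m) (s(m) = (4 + m)/((2*m)) = (4 + m)*(1/(2*m)) = (4 + m)/(2*m))
a(y) = 2
c = 1 (c = 1² = 1)
K = -10 (K = (1*2)*(-5) = 2*(-5) = -10)
-K = -1*(-10) = 10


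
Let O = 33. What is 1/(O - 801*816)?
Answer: -1/653583 ≈ -1.5300e-6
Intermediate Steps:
1/(O - 801*816) = 1/(33 - 801*816) = 1/(33 - 653616) = 1/(-653583) = -1/653583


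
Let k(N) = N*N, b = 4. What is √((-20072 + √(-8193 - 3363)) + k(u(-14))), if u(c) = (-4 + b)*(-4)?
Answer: √(-20072 + 6*I*√321) ≈ 0.3794 + 141.68*I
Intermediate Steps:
u(c) = 0 (u(c) = (-4 + 4)*(-4) = 0*(-4) = 0)
k(N) = N²
√((-20072 + √(-8193 - 3363)) + k(u(-14))) = √((-20072 + √(-8193 - 3363)) + 0²) = √((-20072 + √(-11556)) + 0) = √((-20072 + 6*I*√321) + 0) = √(-20072 + 6*I*√321)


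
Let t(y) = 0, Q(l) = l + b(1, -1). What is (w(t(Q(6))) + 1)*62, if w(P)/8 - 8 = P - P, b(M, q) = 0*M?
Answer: 4030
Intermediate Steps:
b(M, q) = 0
Q(l) = l (Q(l) = l + 0 = l)
w(P) = 64 (w(P) = 64 + 8*(P - P) = 64 + 8*0 = 64 + 0 = 64)
(w(t(Q(6))) + 1)*62 = (64 + 1)*62 = 65*62 = 4030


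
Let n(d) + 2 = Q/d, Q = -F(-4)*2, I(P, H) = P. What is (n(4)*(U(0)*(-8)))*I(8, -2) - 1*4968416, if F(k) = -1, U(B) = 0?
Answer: -4968416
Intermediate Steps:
Q = 2 (Q = -1*(-1)*2 = 1*2 = 2)
n(d) = -2 + 2/d
(n(4)*(U(0)*(-8)))*I(8, -2) - 1*4968416 = ((-2 + 2/4)*(0*(-8)))*8 - 1*4968416 = ((-2 + 2*(¼))*0)*8 - 4968416 = ((-2 + ½)*0)*8 - 4968416 = -3/2*0*8 - 4968416 = 0*8 - 4968416 = 0 - 4968416 = -4968416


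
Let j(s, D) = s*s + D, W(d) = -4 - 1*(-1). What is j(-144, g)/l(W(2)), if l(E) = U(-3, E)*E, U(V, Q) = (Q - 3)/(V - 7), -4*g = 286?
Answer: -206645/18 ≈ -11480.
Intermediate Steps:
g = -143/2 (g = -¼*286 = -143/2 ≈ -71.500)
U(V, Q) = (-3 + Q)/(-7 + V)
W(d) = -3 (W(d) = -4 + 1 = -3)
j(s, D) = D + s² (j(s, D) = s² + D = D + s²)
l(E) = E*(3/10 - E/10) (l(E) = ((-3 + E)/(-7 - 3))*E = ((-3 + E)/(-10))*E = (-(-3 + E)/10)*E = (3/10 - E/10)*E = E*(3/10 - E/10))
j(-144, g)/l(W(2)) = (-143/2 + (-144)²)/(((⅒)*(-3)*(3 - 1*(-3)))) = (-143/2 + 20736)/(((⅒)*(-3)*(3 + 3))) = 41329/(2*(((⅒)*(-3)*6))) = 41329/(2*(-9/5)) = (41329/2)*(-5/9) = -206645/18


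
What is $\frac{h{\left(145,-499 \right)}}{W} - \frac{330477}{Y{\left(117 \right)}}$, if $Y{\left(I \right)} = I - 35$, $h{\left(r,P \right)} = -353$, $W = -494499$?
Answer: $- \frac{163420517077}{40548918} \approx -4030.2$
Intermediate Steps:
$Y{\left(I \right)} = -35 + I$ ($Y{\left(I \right)} = I - 35 = -35 + I$)
$\frac{h{\left(145,-499 \right)}}{W} - \frac{330477}{Y{\left(117 \right)}} = - \frac{353}{-494499} - \frac{330477}{-35 + 117} = \left(-353\right) \left(- \frac{1}{494499}\right) - \frac{330477}{82} = \frac{353}{494499} - \frac{330477}{82} = - \frac{163420517077}{40548918}$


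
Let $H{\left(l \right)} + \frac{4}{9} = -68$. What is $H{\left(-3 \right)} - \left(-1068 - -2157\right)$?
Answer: $- \frac{10417}{9} \approx -1157.4$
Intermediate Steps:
$H{\left(l \right)} = - \frac{616}{9}$ ($H{\left(l \right)} = - \frac{4}{9} - 68 = - \frac{616}{9}$)
$H{\left(-3 \right)} - \left(-1068 - -2157\right) = - \frac{616}{9} - \left(-1068 - -2157\right) = - \frac{616}{9} - \left(-1068 + 2157\right) = - \frac{616}{9} - 1089 = - \frac{10417}{9}$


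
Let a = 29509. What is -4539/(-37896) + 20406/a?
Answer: 302415709/372757688 ≈ 0.81129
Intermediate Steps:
-4539/(-37896) + 20406/a = -4539/(-37896) + 20406/29509 = -4539*(-1/37896) + 20406*(1/29509) = 1513/12632 + 20406/29509 = 302415709/372757688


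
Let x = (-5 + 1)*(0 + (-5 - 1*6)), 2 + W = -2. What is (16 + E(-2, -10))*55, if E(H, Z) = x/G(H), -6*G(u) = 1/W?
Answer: 58960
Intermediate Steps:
W = -4 (W = -2 - 2 = -4)
x = 44 (x = -4*(0 + (-5 - 6)) = -4*(0 - 11) = -4*(-11) = 44)
G(u) = 1/24 (G(u) = -1/6/(-4) = -1/6*(-1/4) = 1/24)
E(H, Z) = 1056 (E(H, Z) = 44/(1/24) = 44*24 = 1056)
(16 + E(-2, -10))*55 = (16 + 1056)*55 = 1072*55 = 58960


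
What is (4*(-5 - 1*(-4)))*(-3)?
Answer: 12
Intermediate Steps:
(4*(-5 - 1*(-4)))*(-3) = (4*(-5 + 4))*(-3) = (4*(-1))*(-3) = -4*(-3) = 12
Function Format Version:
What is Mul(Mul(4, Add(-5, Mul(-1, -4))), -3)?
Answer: 12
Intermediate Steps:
Mul(Mul(4, Add(-5, Mul(-1, -4))), -3) = Mul(Mul(4, Add(-5, 4)), -3) = Mul(Mul(4, -1), -3) = Mul(-4, -3) = 12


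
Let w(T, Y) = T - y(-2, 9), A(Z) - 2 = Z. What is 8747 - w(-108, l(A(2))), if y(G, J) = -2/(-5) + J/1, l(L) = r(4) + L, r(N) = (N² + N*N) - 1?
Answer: 44322/5 ≈ 8864.4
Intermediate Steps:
r(N) = -1 + 2*N² (r(N) = (N² + N²) - 1 = 2*N² - 1 = -1 + 2*N²)
A(Z) = 2 + Z
l(L) = 31 + L (l(L) = (-1 + 2*4²) + L = (-1 + 2*16) + L = (-1 + 32) + L = 31 + L)
y(G, J) = ⅖ + J (y(G, J) = -2*(-⅕) + J*1 = ⅖ + J)
w(T, Y) = -47/5 + T (w(T, Y) = T - (⅖ + 9) = T - 1*47/5 = T - 47/5 = -47/5 + T)
8747 - w(-108, l(A(2))) = 8747 - (-47/5 - 108) = 8747 - 1*(-587/5) = 8747 + 587/5 = 44322/5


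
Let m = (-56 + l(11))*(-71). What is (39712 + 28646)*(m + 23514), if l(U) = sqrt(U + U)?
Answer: 1879161420 - 4853418*sqrt(22) ≈ 1.8564e+9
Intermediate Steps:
l(U) = sqrt(2)*sqrt(U) (l(U) = sqrt(2*U) = sqrt(2)*sqrt(U))
m = 3976 - 71*sqrt(22) (m = (-56 + sqrt(2)*sqrt(11))*(-71) = (-56 + sqrt(22))*(-71) = 3976 - 71*sqrt(22) ≈ 3643.0)
(39712 + 28646)*(m + 23514) = (39712 + 28646)*((3976 - 71*sqrt(22)) + 23514) = 68358*(27490 - 71*sqrt(22)) = 1879161420 - 4853418*sqrt(22)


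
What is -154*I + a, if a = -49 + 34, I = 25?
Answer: -3865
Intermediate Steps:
a = -15
-154*I + a = -154*25 - 15 = -3850 - 15 = -3865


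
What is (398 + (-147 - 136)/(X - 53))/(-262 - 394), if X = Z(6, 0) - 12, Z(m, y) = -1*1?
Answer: -26551/43296 ≈ -0.61324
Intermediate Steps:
Z(m, y) = -1
X = -13 (X = -1 - 12 = -13)
(398 + (-147 - 136)/(X - 53))/(-262 - 394) = (398 + (-147 - 136)/(-13 - 53))/(-262 - 394) = (398 - 283/(-66))/(-656) = (398 - 283*(-1/66))*(-1/656) = (398 + 283/66)*(-1/656) = (26551/66)*(-1/656) = -26551/43296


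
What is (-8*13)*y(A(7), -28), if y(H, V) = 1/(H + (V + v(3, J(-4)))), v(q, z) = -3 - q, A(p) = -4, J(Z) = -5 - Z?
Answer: 52/19 ≈ 2.7368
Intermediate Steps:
y(H, V) = 1/(-6 + H + V) (y(H, V) = 1/(H + (V + (-3 - 1*3))) = 1/(H + (V + (-3 - 3))) = 1/(H + (V - 6)) = 1/(H + (-6 + V)) = 1/(-6 + H + V))
(-8*13)*y(A(7), -28) = (-8*13)/(-6 - 4 - 28) = -104/(-38) = -104*(-1/38) = 52/19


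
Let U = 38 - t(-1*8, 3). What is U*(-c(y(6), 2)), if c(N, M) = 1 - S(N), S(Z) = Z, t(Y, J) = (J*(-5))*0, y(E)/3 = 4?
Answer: 418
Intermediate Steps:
y(E) = 12 (y(E) = 3*4 = 12)
t(Y, J) = 0 (t(Y, J) = -5*J*0 = 0)
c(N, M) = 1 - N
U = 38 (U = 38 - 1*0 = 38 + 0 = 38)
U*(-c(y(6), 2)) = 38*(-(1 - 1*12)) = 38*(-(1 - 12)) = 38*(-1*(-11)) = 38*11 = 418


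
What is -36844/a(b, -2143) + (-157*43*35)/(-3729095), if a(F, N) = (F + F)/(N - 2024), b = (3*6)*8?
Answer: 3180689446623/5966552 ≈ 5.3309e+5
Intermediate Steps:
b = 144 (b = 18*8 = 144)
a(F, N) = 2*F/(-2024 + N) (a(F, N) = (2*F)/(-2024 + N) = 2*F/(-2024 + N))
-36844/a(b, -2143) + (-157*43*35)/(-3729095) = -36844/(2*144/(-2024 - 2143)) + (-157*43*35)/(-3729095) = -36844/(2*144/(-4167)) - 6751*35*(-1/3729095) = -36844/(2*144*(-1/4167)) - 236285*(-1/3729095) = -36844/(-32/463) + 47257/745819 = -36844*(-463/32) + 47257/745819 = 4264693/8 + 47257/745819 = 3180689446623/5966552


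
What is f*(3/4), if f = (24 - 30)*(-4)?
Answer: 18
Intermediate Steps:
f = 24 (f = -6*(-4) = 24)
f*(3/4) = 24*(3/4) = 24*(3*(¼)) = 24*(¾) = 18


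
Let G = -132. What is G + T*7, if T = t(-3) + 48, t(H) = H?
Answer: 183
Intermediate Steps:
T = 45 (T = -3 + 48 = 45)
G + T*7 = -132 + 45*7 = -132 + 315 = 183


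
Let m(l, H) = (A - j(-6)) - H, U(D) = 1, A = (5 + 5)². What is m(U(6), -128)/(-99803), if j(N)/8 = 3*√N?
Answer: -228/99803 + 24*I*√6/99803 ≈ -0.0022845 + 0.00058904*I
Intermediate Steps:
j(N) = 24*√N (j(N) = 8*(3*√N) = 24*√N)
A = 100 (A = 10² = 100)
m(l, H) = 100 - H - 24*I*√6 (m(l, H) = (100 - 24*√(-6)) - H = (100 - 24*I*√6) - H = 100 - H - 24*I*√6)
m(U(6), -128)/(-99803) = (100 - 1*(-128) - 24*I*√6)/(-99803) = (100 + 128 - 24*I*√6)*(-1/99803) = (228 - 24*I*√6)*(-1/99803) = -228/99803 + 24*I*√6/99803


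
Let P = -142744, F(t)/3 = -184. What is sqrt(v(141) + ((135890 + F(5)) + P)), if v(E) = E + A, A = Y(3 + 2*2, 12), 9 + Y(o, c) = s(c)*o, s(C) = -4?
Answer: I*sqrt(7302) ≈ 85.452*I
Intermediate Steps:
F(t) = -552 (F(t) = 3*(-184) = -552)
Y(o, c) = -9 - 4*o
A = -37 (A = -9 - 4*(3 + 2*2) = -9 - 4*(3 + 4) = -9 - 4*7 = -9 - 28 = -37)
v(E) = -37 + E (v(E) = E - 37 = -37 + E)
sqrt(v(141) + ((135890 + F(5)) + P)) = sqrt((-37 + 141) + ((135890 - 552) - 142744)) = sqrt(104 + (135338 - 142744)) = sqrt(104 - 7406) = sqrt(-7302) = I*sqrt(7302)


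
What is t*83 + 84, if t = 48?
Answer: 4068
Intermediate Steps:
t*83 + 84 = 48*83 + 84 = 3984 + 84 = 4068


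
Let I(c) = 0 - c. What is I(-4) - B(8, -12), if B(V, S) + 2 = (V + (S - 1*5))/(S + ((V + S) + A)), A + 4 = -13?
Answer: 63/11 ≈ 5.7273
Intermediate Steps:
A = -17 (A = -4 - 13 = -17)
I(c) = -c
B(V, S) = -2 + (-5 + S + V)/(-17 + V + 2*S) (B(V, S) = -2 + (V + (S - 1*5))/(S + ((V + S) - 17)) = -2 + (V + (S - 5))/(S + ((S + V) - 17)) = -2 + (V + (-5 + S))/(S + (-17 + S + V)) = -2 + (-5 + S + V)/(-17 + V + 2*S))
I(-4) - B(8, -12) = -1*(-4) - (29 - 1*8 - 3*(-12))/(-17 + 8 + 2*(-12)) = 4 - (29 - 8 + 36)/(-17 + 8 - 24) = 4 - 57/(-33) = 4 - (-1)*57/33 = 4 - 1*(-19/11) = 4 + 19/11 = 63/11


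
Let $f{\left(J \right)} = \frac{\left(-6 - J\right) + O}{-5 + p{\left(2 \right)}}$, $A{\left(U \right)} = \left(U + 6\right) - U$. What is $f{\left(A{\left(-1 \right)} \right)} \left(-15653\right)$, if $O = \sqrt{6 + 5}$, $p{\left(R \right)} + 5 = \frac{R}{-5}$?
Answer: $- \frac{234795}{13} + \frac{78265 \sqrt{11}}{52} \approx -13069.0$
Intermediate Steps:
$p{\left(R \right)} = -5 - \frac{R}{5}$ ($p{\left(R \right)} = -5 + \frac{R}{-5} = -5 + R \left(- \frac{1}{5}\right) = -5 - \frac{R}{5}$)
$O = \sqrt{11} \approx 3.3166$
$A{\left(U \right)} = 6$ ($A{\left(U \right)} = \left(6 + U\right) - U = 6$)
$f{\left(J \right)} = \frac{15}{26} - \frac{5 \sqrt{11}}{52} + \frac{5 J}{52}$ ($f{\left(J \right)} = \frac{\left(-6 - J\right) + \sqrt{11}}{-5 - \frac{27}{5}} = \frac{-6 + \sqrt{11} - J}{-5 - \frac{27}{5}} = \frac{-6 + \sqrt{11} - J}{- \frac{52}{5}} = \left(-6 + \sqrt{11} - J\right) \left(- \frac{5}{52}\right) = \frac{15}{26} - \frac{5 \sqrt{11}}{52} + \frac{5 J}{52}$)
$f{\left(A{\left(-1 \right)} \right)} \left(-15653\right) = \left(\frac{15}{26} - \frac{5 \sqrt{11}}{52} + \frac{5}{52} \cdot 6\right) \left(-15653\right) = \left(\frac{15}{26} - \frac{5 \sqrt{11}}{52} + \frac{15}{26}\right) \left(-15653\right) = \left(\frac{15}{13} - \frac{5 \sqrt{11}}{52}\right) \left(-15653\right) = - \frac{234795}{13} + \frac{78265 \sqrt{11}}{52}$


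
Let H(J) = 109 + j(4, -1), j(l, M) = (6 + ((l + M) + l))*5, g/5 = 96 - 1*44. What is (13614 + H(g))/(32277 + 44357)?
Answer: 6894/38317 ≈ 0.17992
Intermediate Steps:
g = 260 (g = 5*(96 - 1*44) = 5*(96 - 44) = 5*52 = 260)
j(l, M) = 30 + 5*M + 10*l (j(l, M) = (6 + ((M + l) + l))*5 = (6 + (M + 2*l))*5 = (6 + M + 2*l)*5 = 30 + 5*M + 10*l)
H(J) = 174 (H(J) = 109 + (30 + 5*(-1) + 10*4) = 109 + (30 - 5 + 40) = 109 + 65 = 174)
(13614 + H(g))/(32277 + 44357) = (13614 + 174)/(32277 + 44357) = 13788/76634 = 13788*(1/76634) = 6894/38317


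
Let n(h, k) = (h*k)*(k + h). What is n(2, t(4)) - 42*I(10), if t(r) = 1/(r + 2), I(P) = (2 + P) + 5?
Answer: -12839/18 ≈ -713.28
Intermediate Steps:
I(P) = 7 + P
t(r) = 1/(2 + r)
n(h, k) = h*k*(h + k) (n(h, k) = (h*k)*(h + k) = h*k*(h + k))
n(2, t(4)) - 42*I(10) = 2*(2 + 1/(2 + 4))/(2 + 4) - 42*(7 + 10) = 2*(2 + 1/6)/6 - 42*17 = 2*(1/6)*(2 + 1/6) - 714 = 2*(1/6)*(13/6) - 714 = 13/18 - 714 = -12839/18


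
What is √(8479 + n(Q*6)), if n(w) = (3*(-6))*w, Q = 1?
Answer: √8371 ≈ 91.493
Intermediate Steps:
n(w) = -18*w
√(8479 + n(Q*6)) = √(8479 - 18*6) = √(8479 - 108) = √8371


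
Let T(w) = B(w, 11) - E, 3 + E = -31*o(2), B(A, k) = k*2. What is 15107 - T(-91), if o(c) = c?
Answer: 15020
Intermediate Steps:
B(A, k) = 2*k
E = -65 (E = -3 - 31*2 = -3 - 62 = -65)
T(w) = 87 (T(w) = 2*11 - 1*(-65) = 22 + 65 = 87)
15107 - T(-91) = 15107 - 1*87 = 15107 - 87 = 15020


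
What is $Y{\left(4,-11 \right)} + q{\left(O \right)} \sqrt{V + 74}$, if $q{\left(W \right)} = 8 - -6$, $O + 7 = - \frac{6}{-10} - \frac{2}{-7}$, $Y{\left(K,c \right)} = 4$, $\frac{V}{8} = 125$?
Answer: $4 + 14 \sqrt{1074} \approx 462.81$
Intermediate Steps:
$V = 1000$ ($V = 8 \cdot 125 = 1000$)
$O = - \frac{214}{35}$ ($O = -7 - \left(- \frac{3}{5} - \frac{2}{7}\right) = -7 - - \frac{31}{35} = -7 + \left(\frac{3}{5} + \frac{2}{7}\right) = -7 + \frac{31}{35} = - \frac{214}{35} \approx -6.1143$)
$q{\left(W \right)} = 14$ ($q{\left(W \right)} = 8 + 6 = 14$)
$Y{\left(4,-11 \right)} + q{\left(O \right)} \sqrt{V + 74} = 4 + 14 \sqrt{1000 + 74} = 4 + 14 \sqrt{1074}$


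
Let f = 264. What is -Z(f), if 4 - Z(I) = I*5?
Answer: 1316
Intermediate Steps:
Z(I) = 4 - 5*I (Z(I) = 4 - I*5 = 4 - 5*I)
-Z(f) = -(4 - 5*264) = -(4 - 1320) = -1*(-1316) = 1316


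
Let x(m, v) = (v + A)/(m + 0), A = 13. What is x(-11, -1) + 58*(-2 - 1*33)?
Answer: -22342/11 ≈ -2031.1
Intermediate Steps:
x(m, v) = (13 + v)/m (x(m, v) = (v + 13)/(m + 0) = (13 + v)/m)
x(-11, -1) + 58*(-2 - 1*33) = (13 - 1)/(-11) + 58*(-2 - 1*33) = -1/11*12 + 58*(-2 - 33) = -12/11 + 58*(-35) = -12/11 - 2030 = -22342/11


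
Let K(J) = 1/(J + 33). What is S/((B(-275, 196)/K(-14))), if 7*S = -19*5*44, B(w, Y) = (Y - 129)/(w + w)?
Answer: 121000/469 ≈ 258.00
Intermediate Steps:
B(w, Y) = (-129 + Y)/(2*w) (B(w, Y) = (-129 + Y)/((2*w)) = (-129 + Y)*(1/(2*w)) = (-129 + Y)/(2*w))
K(J) = 1/(33 + J)
S = -4180/7 (S = (-19*5*44)/7 = (-95*44)/7 = (⅐)*(-4180) = -4180/7 ≈ -597.14)
S/((B(-275, 196)/K(-14))) = -4180*(-550/((-129 + 196)*(33 - 14)))/7 = -4180/(7*(((½)*(-1/275)*67)/(1/19))) = -4180/(7*((-67/(550*1/19)))) = -4180/(7*((-67/550*19))) = -4180/(7*(-1273/550)) = -4180/7*(-550/1273) = 121000/469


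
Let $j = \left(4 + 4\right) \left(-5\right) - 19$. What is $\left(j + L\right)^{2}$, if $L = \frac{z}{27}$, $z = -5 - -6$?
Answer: $\frac{2534464}{729} \approx 3476.6$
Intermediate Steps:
$z = 1$ ($z = -5 + 6 = 1$)
$j = -59$ ($j = 8 \left(-5\right) - 19 = -40 - 19 = -59$)
$L = \frac{1}{27}$ ($L = 1 \cdot \frac{1}{27} = \frac{1}{27} \approx 0.037037$)
$\left(j + L\right)^{2} = \left(-59 + \frac{1}{27}\right)^{2} = \left(- \frac{1592}{27}\right)^{2} = \frac{2534464}{729}$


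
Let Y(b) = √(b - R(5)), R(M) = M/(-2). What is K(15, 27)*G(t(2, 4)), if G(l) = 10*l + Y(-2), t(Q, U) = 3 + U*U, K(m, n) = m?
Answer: 2850 + 15*√2/2 ≈ 2860.6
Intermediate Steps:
R(M) = -M/2 (R(M) = M*(-½) = -M/2)
t(Q, U) = 3 + U²
Y(b) = √(5/2 + b) (Y(b) = √(b - (-1)*5/2) = √(b - 1*(-5/2)) = √(b + 5/2) = √(5/2 + b))
G(l) = √2/2 + 10*l (G(l) = 10*l + √(10 + 4*(-2))/2 = 10*l + √(10 - 8)/2 = 10*l + √2/2 = √2/2 + 10*l)
K(15, 27)*G(t(2, 4)) = 15*(√2/2 + 10*(3 + 4²)) = 15*(√2/2 + 10*(3 + 16)) = 15*(√2/2 + 10*19) = 15*(√2/2 + 190) = 15*(190 + √2/2) = 2850 + 15*√2/2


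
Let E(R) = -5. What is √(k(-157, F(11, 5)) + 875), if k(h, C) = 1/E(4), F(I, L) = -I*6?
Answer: 27*√30/5 ≈ 29.577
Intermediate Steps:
F(I, L) = -6*I
k(h, C) = -⅕ (k(h, C) = 1/(-5) = -⅕)
√(k(-157, F(11, 5)) + 875) = √(-⅕ + 875) = √(4374/5) = 27*√30/5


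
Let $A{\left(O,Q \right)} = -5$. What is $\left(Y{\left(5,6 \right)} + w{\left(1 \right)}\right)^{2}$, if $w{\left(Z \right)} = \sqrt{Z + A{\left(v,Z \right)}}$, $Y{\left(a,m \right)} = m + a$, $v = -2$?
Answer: $117 + 44 i \approx 117.0 + 44.0 i$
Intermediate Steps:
$Y{\left(a,m \right)} = a + m$
$w{\left(Z \right)} = \sqrt{-5 + Z}$ ($w{\left(Z \right)} = \sqrt{Z - 5} = \sqrt{-5 + Z}$)
$\left(Y{\left(5,6 \right)} + w{\left(1 \right)}\right)^{2} = \left(\left(5 + 6\right) + \sqrt{-5 + 1}\right)^{2} = \left(11 + \sqrt{-4}\right)^{2} = \left(11 + 2 i\right)^{2}$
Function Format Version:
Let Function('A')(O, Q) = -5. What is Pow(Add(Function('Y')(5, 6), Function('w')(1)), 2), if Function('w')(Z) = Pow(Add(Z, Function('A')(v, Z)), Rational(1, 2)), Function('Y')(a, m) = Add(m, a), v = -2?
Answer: Add(117, Mul(44, I)) ≈ Add(117.00, Mul(44.000, I))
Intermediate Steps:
Function('Y')(a, m) = Add(a, m)
Function('w')(Z) = Pow(Add(-5, Z), Rational(1, 2)) (Function('w')(Z) = Pow(Add(Z, -5), Rational(1, 2)) = Pow(Add(-5, Z), Rational(1, 2)))
Pow(Add(Function('Y')(5, 6), Function('w')(1)), 2) = Pow(Add(Add(5, 6), Pow(Add(-5, 1), Rational(1, 2))), 2) = Pow(Add(11, Pow(-4, Rational(1, 2))), 2) = Pow(Add(11, Mul(2, I)), 2)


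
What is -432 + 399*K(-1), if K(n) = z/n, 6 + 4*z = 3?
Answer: -531/4 ≈ -132.75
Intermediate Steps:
z = -¾ (z = -3/2 + (¼)*3 = -3/2 + ¾ = -¾ ≈ -0.75000)
K(n) = -3/(4*n)
-432 + 399*K(-1) = -432 + 399*(-¾/(-1)) = -432 + 399*(-¾*(-1)) = -432 + 399*(¾) = -432 + 1197/4 = -531/4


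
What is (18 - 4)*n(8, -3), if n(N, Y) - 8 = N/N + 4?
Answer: 182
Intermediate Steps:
n(N, Y) = 13 (n(N, Y) = 8 + (N/N + 4) = 8 + (1 + 4) = 8 + 5 = 13)
(18 - 4)*n(8, -3) = (18 - 4)*13 = 14*13 = 182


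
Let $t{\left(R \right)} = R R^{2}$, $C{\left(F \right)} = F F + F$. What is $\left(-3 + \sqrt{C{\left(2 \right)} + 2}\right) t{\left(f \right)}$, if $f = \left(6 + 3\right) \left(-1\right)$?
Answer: $2187 - 1458 \sqrt{2} \approx 125.08$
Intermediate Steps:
$f = -9$ ($f = 9 \left(-1\right) = -9$)
$C{\left(F \right)} = F + F^{2}$ ($C{\left(F \right)} = F^{2} + F = F + F^{2}$)
$t{\left(R \right)} = R^{3}$
$\left(-3 + \sqrt{C{\left(2 \right)} + 2}\right) t{\left(f \right)} = \left(-3 + \sqrt{2 \left(1 + 2\right) + 2}\right) \left(-9\right)^{3} = \left(-3 + \sqrt{2 \cdot 3 + 2}\right) \left(-729\right) = \left(-3 + \sqrt{6 + 2}\right) \left(-729\right) = \left(-3 + \sqrt{8}\right) \left(-729\right) = \left(-3 + 2 \sqrt{2}\right) \left(-729\right) = 2187 - 1458 \sqrt{2}$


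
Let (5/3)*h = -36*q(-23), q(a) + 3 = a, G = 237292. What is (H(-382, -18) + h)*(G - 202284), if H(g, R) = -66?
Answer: 86749824/5 ≈ 1.7350e+7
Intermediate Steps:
q(a) = -3 + a
h = 2808/5 (h = 3*(-36*(-3 - 23))/5 = 3*(-36*(-26))/5 = (⅗)*936 = 2808/5 ≈ 561.60)
(H(-382, -18) + h)*(G - 202284) = (-66 + 2808/5)*(237292 - 202284) = (2478/5)*35008 = 86749824/5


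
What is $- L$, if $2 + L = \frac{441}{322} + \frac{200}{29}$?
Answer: $- \frac{8359}{1334} \approx -6.2661$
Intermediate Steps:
$L = \frac{8359}{1334}$ ($L = -2 + \left(\frac{441}{322} + \frac{200}{29}\right) = -2 + \left(441 \cdot \frac{1}{322} + 200 \cdot \frac{1}{29}\right) = -2 + \left(\frac{63}{46} + \frac{200}{29}\right) = -2 + \frac{11027}{1334} = \frac{8359}{1334} \approx 6.2661$)
$- L = \left(-1\right) \frac{8359}{1334} = - \frac{8359}{1334}$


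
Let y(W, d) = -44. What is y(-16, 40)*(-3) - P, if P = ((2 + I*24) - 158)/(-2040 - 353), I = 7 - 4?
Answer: 315792/2393 ≈ 131.96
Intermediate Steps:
I = 3
P = 84/2393 (P = ((2 + 3*24) - 158)/(-2040 - 353) = ((2 + 72) - 158)/(-2393) = (74 - 158)*(-1/2393) = -84*(-1/2393) = 84/2393 ≈ 0.035102)
y(-16, 40)*(-3) - P = -44*(-3) - 1*84/2393 = 132 - 84/2393 = 315792/2393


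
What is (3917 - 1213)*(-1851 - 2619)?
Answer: -12086880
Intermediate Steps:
(3917 - 1213)*(-1851 - 2619) = 2704*(-4470) = -12086880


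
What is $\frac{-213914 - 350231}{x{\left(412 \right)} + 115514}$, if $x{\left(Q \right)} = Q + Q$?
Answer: $- \frac{564145}{116338} \approx -4.8492$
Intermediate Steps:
$x{\left(Q \right)} = 2 Q$
$\frac{-213914 - 350231}{x{\left(412 \right)} + 115514} = \frac{-213914 - 350231}{2 \cdot 412 + 115514} = \frac{-213914 - 350231}{824 + 115514} = - \frac{564145}{116338}$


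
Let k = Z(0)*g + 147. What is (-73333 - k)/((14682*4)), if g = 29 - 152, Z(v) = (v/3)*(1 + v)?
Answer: -9185/7341 ≈ -1.2512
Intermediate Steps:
Z(v) = v*(1 + v)/3 (Z(v) = (v*(1/3))*(1 + v) = (v/3)*(1 + v) = v*(1 + v)/3)
g = -123
k = 147 (k = ((1/3)*0*(1 + 0))*(-123) + 147 = ((1/3)*0*1)*(-123) + 147 = 0*(-123) + 147 = 0 + 147 = 147)
(-73333 - k)/((14682*4)) = (-73333 - 1*147)/((14682*4)) = (-73333 - 147)/58728 = -73480*1/58728 = -9185/7341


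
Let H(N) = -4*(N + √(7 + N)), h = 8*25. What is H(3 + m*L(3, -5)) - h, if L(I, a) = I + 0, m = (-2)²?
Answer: -260 - 4*√22 ≈ -278.76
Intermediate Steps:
h = 200
m = 4
L(I, a) = I
H(N) = -4*N - 4*√(7 + N)
H(3 + m*L(3, -5)) - h = (-4*(3 + 4*3) - 4*√(7 + (3 + 4*3))) - 1*200 = (-4*(3 + 12) - 4*√(7 + (3 + 12))) - 200 = (-4*15 - 4*√(7 + 15)) - 200 = (-60 - 4*√22) - 200 = -260 - 4*√22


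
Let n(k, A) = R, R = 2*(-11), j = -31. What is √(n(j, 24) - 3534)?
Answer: 2*I*√889 ≈ 59.632*I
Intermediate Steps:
R = -22
n(k, A) = -22
√(n(j, 24) - 3534) = √(-22 - 3534) = √(-3556) = 2*I*√889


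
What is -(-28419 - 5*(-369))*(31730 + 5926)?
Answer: 1000670544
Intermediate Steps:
-(-28419 - 5*(-369))*(31730 + 5926) = -(-28419 + 1845)*37656 = -(-26574)*37656 = -1*(-1000670544) = 1000670544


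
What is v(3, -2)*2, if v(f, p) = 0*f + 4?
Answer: 8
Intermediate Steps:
v(f, p) = 4 (v(f, p) = 0 + 4 = 4)
v(3, -2)*2 = 4*2 = 8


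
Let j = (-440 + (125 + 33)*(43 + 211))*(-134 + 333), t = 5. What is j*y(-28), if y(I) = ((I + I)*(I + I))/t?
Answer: 24770348288/5 ≈ 4.9541e+9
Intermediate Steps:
y(I) = 4*I**2/5 (y(I) = ((I + I)*(I + I))/5 = ((2*I)*(2*I))*(1/5) = (4*I**2)*(1/5) = 4*I**2/5)
j = 7898708 (j = (-440 + 158*254)*199 = (-440 + 40132)*199 = 39692*199 = 7898708)
j*y(-28) = 7898708*((4/5)*(-28)**2) = 7898708*((4/5)*784) = 7898708*(3136/5) = 24770348288/5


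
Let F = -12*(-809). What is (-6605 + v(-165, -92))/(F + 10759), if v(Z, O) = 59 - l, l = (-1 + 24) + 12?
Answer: -6581/20467 ≈ -0.32154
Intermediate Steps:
F = 9708
l = 35 (l = 23 + 12 = 35)
v(Z, O) = 24 (v(Z, O) = 59 - 1*35 = 59 - 35 = 24)
(-6605 + v(-165, -92))/(F + 10759) = (-6605 + 24)/(9708 + 10759) = -6581/20467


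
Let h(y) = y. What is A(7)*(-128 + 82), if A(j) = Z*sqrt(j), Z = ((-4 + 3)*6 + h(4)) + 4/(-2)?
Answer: 184*sqrt(7) ≈ 486.82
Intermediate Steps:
Z = -4 (Z = ((-4 + 3)*6 + 4) + 4/(-2) = (-1*6 + 4) + 4*(-1/2) = (-6 + 4) - 2 = -2 - 2 = -4)
A(j) = -4*sqrt(j)
A(7)*(-128 + 82) = (-4*sqrt(7))*(-128 + 82) = -4*sqrt(7)*(-46) = 184*sqrt(7)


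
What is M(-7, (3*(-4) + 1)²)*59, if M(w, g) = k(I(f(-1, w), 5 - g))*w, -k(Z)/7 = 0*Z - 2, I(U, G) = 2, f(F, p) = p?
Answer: -5782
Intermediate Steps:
k(Z) = 14 (k(Z) = -7*(0*Z - 2) = -7*(0 - 2) = -7*(-2) = 14)
M(w, g) = 14*w
M(-7, (3*(-4) + 1)²)*59 = (14*(-7))*59 = -98*59 = -5782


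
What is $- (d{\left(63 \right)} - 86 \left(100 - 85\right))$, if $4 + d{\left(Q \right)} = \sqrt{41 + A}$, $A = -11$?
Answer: $1294 - \sqrt{30} \approx 1288.5$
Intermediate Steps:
$d{\left(Q \right)} = -4 + \sqrt{30}$ ($d{\left(Q \right)} = -4 + \sqrt{41 - 11} = -4 + \sqrt{30}$)
$- (d{\left(63 \right)} - 86 \left(100 - 85\right)) = - (\left(-4 + \sqrt{30}\right) - 86 \left(100 - 85\right)) = - (\left(-4 + \sqrt{30}\right) - 1290) = - (-1294 + \sqrt{30}) = 1294 - \sqrt{30}$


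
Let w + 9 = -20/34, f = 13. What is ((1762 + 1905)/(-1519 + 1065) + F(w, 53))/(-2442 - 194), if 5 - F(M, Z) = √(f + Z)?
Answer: 1397/1196744 + √66/2636 ≈ 0.0042493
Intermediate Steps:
w = -163/17 (w = -9 - 20/34 = -9 - 20*1/34 = -9 - 10/17 = -163/17 ≈ -9.5882)
F(M, Z) = 5 - √(13 + Z)
((1762 + 1905)/(-1519 + 1065) + F(w, 53))/(-2442 - 194) = ((1762 + 1905)/(-1519 + 1065) + (5 - √(13 + 53)))/(-2442 - 194) = (3667/(-454) + (5 - √66))/(-2636) = (3667*(-1/454) + (5 - √66))*(-1/2636) = (-3667/454 + (5 - √66))*(-1/2636) = (-1397/454 - √66)*(-1/2636) = 1397/1196744 + √66/2636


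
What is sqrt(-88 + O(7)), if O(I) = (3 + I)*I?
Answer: 3*I*sqrt(2) ≈ 4.2426*I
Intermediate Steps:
O(I) = I*(3 + I)
sqrt(-88 + O(7)) = sqrt(-88 + 7*(3 + 7)) = sqrt(-88 + 7*10) = sqrt(-88 + 70) = sqrt(-18) = 3*I*sqrt(2)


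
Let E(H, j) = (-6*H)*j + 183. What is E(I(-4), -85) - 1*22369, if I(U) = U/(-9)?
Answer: -65878/3 ≈ -21959.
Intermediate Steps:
I(U) = -U/9 (I(U) = U*(-⅑) = -U/9)
E(H, j) = 183 - 6*H*j (E(H, j) = -6*H*j + 183 = 183 - 6*H*j)
E(I(-4), -85) - 1*22369 = (183 - 6*(-⅑*(-4))*(-85)) - 1*22369 = (183 - 6*4/9*(-85)) - 22369 = (183 + 680/3) - 22369 = 1229/3 - 22369 = -65878/3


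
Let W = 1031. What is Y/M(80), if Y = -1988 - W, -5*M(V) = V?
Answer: 3019/16 ≈ 188.69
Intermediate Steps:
M(V) = -V/5
Y = -3019 (Y = -1988 - 1*1031 = -1988 - 1031 = -3019)
Y/M(80) = -3019/((-⅕*80)) = -3019/(-16) = -3019*(-1/16) = 3019/16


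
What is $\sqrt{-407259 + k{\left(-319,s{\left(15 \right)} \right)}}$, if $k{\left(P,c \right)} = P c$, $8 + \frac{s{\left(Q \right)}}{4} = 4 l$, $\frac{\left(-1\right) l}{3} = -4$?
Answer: $i \sqrt{458299} \approx 676.98 i$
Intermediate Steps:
$l = 12$ ($l = \left(-3\right) \left(-4\right) = 12$)
$s{\left(Q \right)} = 160$ ($s{\left(Q \right)} = -32 + 4 \cdot 4 \cdot 12 = -32 + 4 \cdot 48 = -32 + 192 = 160$)
$\sqrt{-407259 + k{\left(-319,s{\left(15 \right)} \right)}} = \sqrt{-407259 - 51040} = \sqrt{-458299} = i \sqrt{458299}$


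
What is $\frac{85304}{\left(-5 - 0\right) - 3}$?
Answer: $-10663$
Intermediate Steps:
$\frac{85304}{\left(-5 - 0\right) - 3} = \frac{85304}{\left(-5 + 0\right) - 3} = \frac{85304}{-5 - 3} = \frac{85304}{-8} = 85304 \left(- \frac{1}{8}\right) = -10663$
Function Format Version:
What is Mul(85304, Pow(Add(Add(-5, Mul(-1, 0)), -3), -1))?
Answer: -10663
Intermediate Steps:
Mul(85304, Pow(Add(Add(-5, Mul(-1, 0)), -3), -1)) = Mul(85304, Pow(Add(Add(-5, 0), -3), -1)) = Mul(85304, Pow(Add(-5, -3), -1)) = Mul(85304, Pow(-8, -1)) = Mul(85304, Rational(-1, 8)) = -10663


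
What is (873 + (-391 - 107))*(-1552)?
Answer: -582000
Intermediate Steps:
(873 + (-391 - 107))*(-1552) = (873 - 498)*(-1552) = 375*(-1552) = -582000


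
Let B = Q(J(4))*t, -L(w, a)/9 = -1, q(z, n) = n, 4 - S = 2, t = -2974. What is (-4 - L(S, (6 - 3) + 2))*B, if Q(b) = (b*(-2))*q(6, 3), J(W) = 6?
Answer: -1391832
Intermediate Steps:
S = 2 (S = 4 - 1*2 = 4 - 2 = 2)
Q(b) = -6*b (Q(b) = (b*(-2))*3 = -2*b*3 = -6*b)
L(w, a) = 9 (L(w, a) = -9*(-1) = 9)
B = 107064 (B = -6*6*(-2974) = -36*(-2974) = 107064)
(-4 - L(S, (6 - 3) + 2))*B = (-4 - 1*9)*107064 = (-4 - 9)*107064 = -13*107064 = -1391832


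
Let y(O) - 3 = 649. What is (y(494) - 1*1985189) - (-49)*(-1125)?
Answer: -2039662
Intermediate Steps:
y(O) = 652 (y(O) = 3 + 649 = 652)
(y(494) - 1*1985189) - (-49)*(-1125) = (652 - 1*1985189) - (-49)*(-1125) = (652 - 1985189) - 1*55125 = -1984537 - 55125 = -2039662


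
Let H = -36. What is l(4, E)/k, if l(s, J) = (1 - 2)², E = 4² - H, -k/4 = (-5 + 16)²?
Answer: -1/484 ≈ -0.0020661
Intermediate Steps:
k = -484 (k = -4*(-5 + 16)² = -4*11² = -4*121 = -484)
E = 52 (E = 4² - 1*(-36) = 16 + 36 = 52)
l(s, J) = 1 (l(s, J) = (-1)² = 1)
l(4, E)/k = 1/(-484) = 1*(-1/484) = -1/484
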